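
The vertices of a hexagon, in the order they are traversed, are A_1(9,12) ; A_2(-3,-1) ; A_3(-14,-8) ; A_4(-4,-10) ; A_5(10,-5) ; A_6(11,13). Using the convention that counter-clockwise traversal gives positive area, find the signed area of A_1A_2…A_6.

Apply the shoelace formula: 2A = Σ (x_i·y_{i+1} − x_{i+1}·y_i), indices taken mod 6.
Σ = (27) + (10) + (108) + (120) + (185) + (15) = 465
Signed area = Σ/2 = 232.5 (positive ⇒ counter-clockwise traversal).

232.5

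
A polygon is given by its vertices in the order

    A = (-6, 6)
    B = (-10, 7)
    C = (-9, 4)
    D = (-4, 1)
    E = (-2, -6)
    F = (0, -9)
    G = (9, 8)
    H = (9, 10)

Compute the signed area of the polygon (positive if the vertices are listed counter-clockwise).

Apply Gauss's area formula: 2A = Σ (x_i·y_{i+1} − x_{i+1}·y_i), indices taken mod 8.
Σ = (18) + (23) + (7) + (26) + (18) + (81) + (18) + (114) = 305
Signed area = Σ/2 = 152.5 (positive ⇒ counter-clockwise traversal).

152.5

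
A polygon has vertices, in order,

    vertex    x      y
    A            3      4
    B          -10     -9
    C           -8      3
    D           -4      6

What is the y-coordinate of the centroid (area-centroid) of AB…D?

Apply Gauss's area formula. First the cross-terms c_i = x_i·y_{i+1} − x_{i+1}·y_i:
  13, -102, -36, -34  ⇒  2A = -159, A = -79.5.
Then Σ (y_i + y_{i+1})·c_i = -117, so ȳ = -117 / (6·(-79.5)) = 13/53.

13/53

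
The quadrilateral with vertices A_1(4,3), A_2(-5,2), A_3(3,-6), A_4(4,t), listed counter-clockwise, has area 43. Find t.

-3

Write out the shoelace sum; only the two edges meeting at A_4 involve t:
2·Area = [(3·t − 4·(-6)) + (4·3 − 4·t)] + 47
       = -1·t + 83 = 86
⇒ t = -3.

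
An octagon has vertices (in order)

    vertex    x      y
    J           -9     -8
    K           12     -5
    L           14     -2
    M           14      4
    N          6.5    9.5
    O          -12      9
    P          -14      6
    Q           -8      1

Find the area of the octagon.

Apply the shoelace (surveyor's) formula: 2A = Σ (x_i·y_{i+1} − x_{i+1}·y_i), indices taken mod 8.
Cross-terms: 141, 46, 84, 107, 172.5, 54, 34, 73  ⇒  Σ = 711.5
Area = |Σ|/2 = 355.75.

355.75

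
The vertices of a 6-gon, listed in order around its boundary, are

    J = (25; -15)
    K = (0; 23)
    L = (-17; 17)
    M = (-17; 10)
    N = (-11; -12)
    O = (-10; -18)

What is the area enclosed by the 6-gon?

1038.5

J→K: (25)(23) − (0)(-15) = 575
K→L: (0)(17) − (-17)(23) = 391
L→M: (-17)(10) − (-17)(17) = 119
M→N: (-17)(-12) − (-11)(10) = 314
N→O: (-11)(-18) − (-10)(-12) = 78
O→J: (-10)(-15) − (25)(-18) = 600
Σ = 2077
Area = |Σ|/2 = 1038.5.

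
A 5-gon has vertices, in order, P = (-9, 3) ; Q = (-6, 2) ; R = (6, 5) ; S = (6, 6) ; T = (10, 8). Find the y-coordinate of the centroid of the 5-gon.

121/27

Apply the shoelace (surveyor's) formula. First the cross-terms c_i = x_i·y_{i+1} − x_{i+1}·y_i:
  0, -42, 6, -12, 102  ⇒  2A = 54, A = 27.
Then Σ (y_i + y_{i+1})·c_i = 726, so ȳ = 726 / (6·27) = 121/27.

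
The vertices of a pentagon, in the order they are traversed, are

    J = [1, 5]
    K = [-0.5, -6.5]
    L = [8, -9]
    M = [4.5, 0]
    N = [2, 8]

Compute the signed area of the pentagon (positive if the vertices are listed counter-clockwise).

65.5

Σ = (-4) + (56.5) + (40.5) + (36) + (2) = 131
Signed area = Σ/2 = 65.5 (positive ⇒ counter-clockwise traversal).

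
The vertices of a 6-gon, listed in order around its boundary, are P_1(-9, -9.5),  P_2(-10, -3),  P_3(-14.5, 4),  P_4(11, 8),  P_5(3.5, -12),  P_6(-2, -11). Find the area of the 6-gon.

Σ = (-68) + (-83.5) + (-160) + (-160) + (-62.5) + (-80) = -614
Area = |Σ|/2 = 307.

307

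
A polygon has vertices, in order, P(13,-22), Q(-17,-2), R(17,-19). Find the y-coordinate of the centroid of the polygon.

Apply the surveyor's formula. First the cross-terms c_i = x_i·y_{i+1} − x_{i+1}·y_i:
  -400, 357, -127  ⇒  2A = -170, A = -85.
Then Σ (y_i + y_{i+1})·c_i = 7310, so ȳ = 7310 / (6·(-85)) = -43/3.

-43/3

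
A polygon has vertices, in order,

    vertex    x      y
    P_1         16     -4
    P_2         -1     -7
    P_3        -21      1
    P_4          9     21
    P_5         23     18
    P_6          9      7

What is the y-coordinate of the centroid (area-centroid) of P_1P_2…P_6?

1727/296

Apply the shoelace (surveyor's) formula. First the cross-terms c_i = x_i·y_{i+1} − x_{i+1}·y_i:
  -116, -148, -450, -321, -1, -148  ⇒  2A = -1184, A = -592.
Then Σ (y_i + y_{i+1})·c_i = -20724, so ȳ = -20724 / (6·(-592)) = 1727/296.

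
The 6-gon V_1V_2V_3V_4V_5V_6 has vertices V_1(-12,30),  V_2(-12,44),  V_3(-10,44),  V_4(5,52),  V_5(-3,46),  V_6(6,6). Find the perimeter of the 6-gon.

114

|V_1V_2| = √((0)² + (14)²) = √196 = 14
|V_2V_3| = √((2)² + (0)²) = √4 = 2
|V_3V_4| = √((15)² + (8)²) = √289 = 17
|V_4V_5| = √((-8)² + (-6)²) = √100 = 10
|V_5V_6| = √((9)² + (-40)²) = √1681 = 41
|V_6V_1| = √((-18)² + (24)²) = √900 = 30
Perimeter = 14 + 2 + 17 + 10 + 41 + 30 = 114.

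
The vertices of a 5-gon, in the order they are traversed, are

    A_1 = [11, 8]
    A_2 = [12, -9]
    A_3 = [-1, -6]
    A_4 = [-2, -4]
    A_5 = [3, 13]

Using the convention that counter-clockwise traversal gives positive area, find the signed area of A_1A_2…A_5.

-208.5

Apply the shoelace (surveyor's) formula: 2A = Σ (x_i·y_{i+1} − x_{i+1}·y_i), indices taken mod 5.
Σ = (-195) + (-81) + (-8) + (-14) + (-119) = -417
Signed area = Σ/2 = -208.5 (negative ⇒ clockwise traversal).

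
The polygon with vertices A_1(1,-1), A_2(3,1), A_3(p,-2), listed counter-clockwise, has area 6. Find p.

The doubled signed area Σ (x_i y_{i+1} − x_{i+1} y_i) is linear in p.
With p=0 it equals 0; the coefficient of p is -2 (from the two edges through A_3).
So -2·p + 0 = 2·6 = 12 ⇒ p = -6.

-6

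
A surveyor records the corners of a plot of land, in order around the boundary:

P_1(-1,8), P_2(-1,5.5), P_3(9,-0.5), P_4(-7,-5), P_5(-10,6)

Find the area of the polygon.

130.5

Apply the surveyor's formula: 2A = Σ (x_i·y_{i+1} − x_{i+1}·y_i), indices taken mod 5.
Cross-terms: 2.5, -49, -48.5, -92, -74  ⇒  Σ = -261
Area = |Σ|/2 = 130.5.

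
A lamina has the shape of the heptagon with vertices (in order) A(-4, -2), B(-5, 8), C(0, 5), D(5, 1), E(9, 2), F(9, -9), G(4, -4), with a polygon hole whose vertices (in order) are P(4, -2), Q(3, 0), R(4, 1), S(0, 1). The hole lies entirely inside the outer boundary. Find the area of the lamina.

Outer boundary:
Σ = (-42) + (-25) + (-25) + (1) + (-99) + (0) + (-24) = -214
Area = |Σ|/2 = 107.
Hole:
Apply the surveyor's formula: 2A = Σ (x_i·y_{i+1} − x_{i+1}·y_i), indices taken mod 4.
P→Q: (4)(0) − (3)(-2) = 6
Q→R: (3)(1) − (4)(0) = 3
R→S: (4)(1) − (0)(1) = 4
S→P: (0)(-2) − (4)(1) = -4
Σ = 9
Area = |Σ|/2 = 4.5.
Net area = 107 − 4.5 = 102.5.

102.5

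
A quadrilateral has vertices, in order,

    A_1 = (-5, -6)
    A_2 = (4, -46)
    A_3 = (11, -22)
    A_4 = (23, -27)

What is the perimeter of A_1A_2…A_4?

|A_1A_2| = √((9)² + (-40)²) = √1681 = 41
|A_2A_3| = √((7)² + (24)²) = √625 = 25
|A_3A_4| = √((12)² + (-5)²) = √169 = 13
|A_4A_1| = √((-28)² + (21)²) = √1225 = 35
Perimeter = 41 + 25 + 13 + 35 = 114.

114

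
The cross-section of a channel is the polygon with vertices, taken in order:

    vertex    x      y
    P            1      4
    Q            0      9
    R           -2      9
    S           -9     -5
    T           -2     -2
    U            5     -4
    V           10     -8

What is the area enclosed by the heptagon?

96

Apply the shoelace formula: 2A = Σ (x_i·y_{i+1} − x_{i+1}·y_i), indices taken mod 7.
Σ = (9) + (18) + (91) + (8) + (18) + (0) + (48) = 192
Area = |Σ|/2 = 96.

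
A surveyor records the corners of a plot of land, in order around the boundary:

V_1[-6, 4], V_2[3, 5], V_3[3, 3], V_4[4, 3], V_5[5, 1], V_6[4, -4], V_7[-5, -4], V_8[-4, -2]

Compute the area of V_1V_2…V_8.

78

Apply the surveyor's formula: 2A = Σ (x_i·y_{i+1} − x_{i+1}·y_i), indices taken mod 8.
V_1→V_2: (-6)(5) − (3)(4) = -42
V_2→V_3: (3)(3) − (3)(5) = -6
V_3→V_4: (3)(3) − (4)(3) = -3
V_4→V_5: (4)(1) − (5)(3) = -11
V_5→V_6: (5)(-4) − (4)(1) = -24
V_6→V_7: (4)(-4) − (-5)(-4) = -36
V_7→V_8: (-5)(-2) − (-4)(-4) = -6
V_8→V_1: (-4)(4) − (-6)(-2) = -28
Σ = -156
Area = |Σ|/2 = 78.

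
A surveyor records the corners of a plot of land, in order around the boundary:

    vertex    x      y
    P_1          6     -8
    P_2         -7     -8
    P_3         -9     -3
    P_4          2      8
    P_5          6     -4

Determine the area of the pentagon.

150.5

Σ = (-104) + (-51) + (-66) + (-56) + (-24) = -301
Area = |Σ|/2 = 150.5.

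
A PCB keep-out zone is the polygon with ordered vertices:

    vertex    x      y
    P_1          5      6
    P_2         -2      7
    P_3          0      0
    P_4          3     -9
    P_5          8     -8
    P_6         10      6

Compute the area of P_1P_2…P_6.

Apply the shoelace formula: 2A = Σ (x_i·y_{i+1} − x_{i+1}·y_i), indices taken mod 6.
Cross-terms: 47, 0, 0, 48, 128, 30  ⇒  Σ = 253
Area = |Σ|/2 = 126.5.

126.5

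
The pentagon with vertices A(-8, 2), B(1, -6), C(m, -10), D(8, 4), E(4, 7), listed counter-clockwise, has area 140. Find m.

The doubled signed area Σ (x_i y_{i+1} − x_{i+1} y_i) is linear in m.
With m=0 it equals 220; the coefficient of m is 10 (from the two edges through C).
So 10·m + 220 = 2·140 = 280 ⇒ m = 6.

6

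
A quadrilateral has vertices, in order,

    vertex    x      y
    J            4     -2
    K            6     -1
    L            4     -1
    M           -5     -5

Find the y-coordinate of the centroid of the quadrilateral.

Apply the shoelace (surveyor's) formula. First the cross-terms c_i = x_i·y_{i+1} − x_{i+1}·y_i:
  8, -2, -25, 30  ⇒  2A = 11, A = 5.5.
Then Σ (y_i + y_{i+1})·c_i = -80, so ȳ = -80 / (6·5.5) = -80/33.

-80/33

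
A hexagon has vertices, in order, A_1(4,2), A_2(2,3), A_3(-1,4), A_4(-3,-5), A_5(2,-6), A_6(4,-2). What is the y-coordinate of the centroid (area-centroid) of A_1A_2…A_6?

-92/75

Apply the surveyor's formula. First the cross-terms c_i = x_i·y_{i+1} − x_{i+1}·y_i:
  8, 11, 17, 28, 20, 16  ⇒  2A = 100, A = 50.
Then Σ (y_i + y_{i+1})·c_i = -368, so ȳ = -368 / (6·50) = -92/75.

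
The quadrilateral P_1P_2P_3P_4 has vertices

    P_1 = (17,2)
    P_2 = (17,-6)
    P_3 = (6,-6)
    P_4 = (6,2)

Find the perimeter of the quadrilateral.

38

|P_1P_2| = √((0)² + (-8)²) = √64 = 8
|P_2P_3| = √((-11)² + (0)²) = √121 = 11
|P_3P_4| = √((0)² + (8)²) = √64 = 8
|P_4P_1| = √((11)² + (0)²) = √121 = 11
Perimeter = 8 + 11 + 8 + 11 = 38.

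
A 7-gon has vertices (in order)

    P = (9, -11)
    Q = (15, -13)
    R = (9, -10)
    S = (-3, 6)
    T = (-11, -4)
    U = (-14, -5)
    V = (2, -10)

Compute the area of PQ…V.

Cross-terms: 48, -33, 24, 78, -1, 150, 68  ⇒  Σ = 334
Area = |Σ|/2 = 167.

167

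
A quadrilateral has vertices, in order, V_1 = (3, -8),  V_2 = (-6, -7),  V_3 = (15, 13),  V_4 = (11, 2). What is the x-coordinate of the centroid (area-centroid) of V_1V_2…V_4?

1268/249

Apply the shoelace (surveyor's) formula. First the cross-terms c_i = x_i·y_{i+1} − x_{i+1}·y_i:
  -69, 27, -113, -94  ⇒  2A = -249, A = -124.5.
Then Σ (x_i + x_{i+1})·c_i = -3804, so x̄ = -3804 / (6·(-124.5)) = 1268/249.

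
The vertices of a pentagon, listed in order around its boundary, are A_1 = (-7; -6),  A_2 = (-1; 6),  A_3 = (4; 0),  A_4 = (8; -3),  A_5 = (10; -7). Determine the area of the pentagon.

Σ = (-48) + (-24) + (-12) + (-26) + (-109) = -219
Area = |Σ|/2 = 109.5.

109.5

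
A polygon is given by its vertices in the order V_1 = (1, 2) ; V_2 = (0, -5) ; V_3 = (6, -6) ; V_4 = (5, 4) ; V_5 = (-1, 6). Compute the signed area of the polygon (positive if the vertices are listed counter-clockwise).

Apply the surveyor's formula: 2A = Σ (x_i·y_{i+1} − x_{i+1}·y_i), indices taken mod 5.
Cross-terms: -5, 30, 54, 34, -8  ⇒  Σ = 105
Signed area = Σ/2 = 52.5 (positive ⇒ counter-clockwise traversal).

52.5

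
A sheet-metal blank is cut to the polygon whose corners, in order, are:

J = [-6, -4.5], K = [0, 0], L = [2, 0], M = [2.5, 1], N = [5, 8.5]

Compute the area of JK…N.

23.375

Apply the shoelace (surveyor's) formula: 2A = Σ (x_i·y_{i+1} − x_{i+1}·y_i), indices taken mod 5.
Σ = (0) + (0) + (2) + (16.25) + (28.5) = 46.75
Area = |Σ|/2 = 23.375.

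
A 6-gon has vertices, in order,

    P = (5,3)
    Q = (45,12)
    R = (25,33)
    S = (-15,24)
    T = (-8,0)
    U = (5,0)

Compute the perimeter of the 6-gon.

|PQ| = √((40)² + (9)²) = √1681 = 41
|QR| = √((-20)² + (21)²) = √841 = 29
|RS| = √((-40)² + (-9)²) = √1681 = 41
|ST| = √((7)² + (-24)²) = √625 = 25
|TU| = √((13)² + (0)²) = √169 = 13
|UP| = √((0)² + (3)²) = √9 = 3
Perimeter = 41 + 29 + 41 + 25 + 13 + 3 = 152.

152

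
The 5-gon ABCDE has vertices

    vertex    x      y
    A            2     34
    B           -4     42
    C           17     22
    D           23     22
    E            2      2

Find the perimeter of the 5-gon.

106

|AB| = √((-6)² + (8)²) = √100 = 10
|BC| = √((21)² + (-20)²) = √841 = 29
|CD| = √((6)² + (0)²) = √36 = 6
|DE| = √((-21)² + (-20)²) = √841 = 29
|EA| = √((0)² + (32)²) = √1024 = 32
Perimeter = 10 + 29 + 6 + 29 + 32 = 106.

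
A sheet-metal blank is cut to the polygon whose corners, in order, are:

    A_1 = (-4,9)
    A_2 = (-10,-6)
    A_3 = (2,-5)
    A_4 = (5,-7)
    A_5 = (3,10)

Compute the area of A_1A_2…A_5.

Apply the surveyor's formula: 2A = Σ (x_i·y_{i+1} − x_{i+1}·y_i), indices taken mod 5.
A_1→A_2: (-4)(-6) − (-10)(9) = 114
A_2→A_3: (-10)(-5) − (2)(-6) = 62
A_3→A_4: (2)(-7) − (5)(-5) = 11
A_4→A_5: (5)(10) − (3)(-7) = 71
A_5→A_1: (3)(9) − (-4)(10) = 67
Σ = 325
Area = |Σ|/2 = 162.5.

162.5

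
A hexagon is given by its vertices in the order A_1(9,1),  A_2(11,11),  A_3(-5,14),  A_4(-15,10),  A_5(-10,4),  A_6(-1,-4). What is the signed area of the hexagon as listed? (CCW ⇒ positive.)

288

Apply the shoelace formula: 2A = Σ (x_i·y_{i+1} − x_{i+1}·y_i), indices taken mod 6.
Cross-terms: 88, 209, 160, 40, 44, 35  ⇒  Σ = 576
Signed area = Σ/2 = 288 (positive ⇒ counter-clockwise traversal).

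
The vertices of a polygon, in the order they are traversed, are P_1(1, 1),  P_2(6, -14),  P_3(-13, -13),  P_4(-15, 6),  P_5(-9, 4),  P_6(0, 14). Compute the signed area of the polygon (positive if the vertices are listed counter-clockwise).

Apply Gauss's area formula: 2A = Σ (x_i·y_{i+1} − x_{i+1}·y_i), indices taken mod 6.
Σ = (-20) + (-260) + (-273) + (-6) + (-126) + (-14) = -699
Signed area = Σ/2 = -349.5 (negative ⇒ clockwise traversal).

-349.5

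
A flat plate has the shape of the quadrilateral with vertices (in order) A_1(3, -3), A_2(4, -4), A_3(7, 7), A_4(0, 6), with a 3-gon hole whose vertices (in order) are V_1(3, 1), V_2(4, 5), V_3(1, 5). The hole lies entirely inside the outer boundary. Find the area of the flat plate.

34

Outer boundary:
Apply Gauss's area formula: 2A = Σ (x_i·y_{i+1} − x_{i+1}·y_i), indices taken mod 4.
Σ = (0) + (56) + (42) + (-18) = 80
Area = |Σ|/2 = 40.
Hole:
Apply the shoelace formula: 2A = Σ (x_i·y_{i+1} − x_{i+1}·y_i), indices taken mod 3.
V_1→V_2: (3)(5) − (4)(1) = 11
V_2→V_3: (4)(5) − (1)(5) = 15
V_3→V_1: (1)(1) − (3)(5) = -14
Σ = 12
Area = |Σ|/2 = 6.
Net area = 40 − 6 = 34.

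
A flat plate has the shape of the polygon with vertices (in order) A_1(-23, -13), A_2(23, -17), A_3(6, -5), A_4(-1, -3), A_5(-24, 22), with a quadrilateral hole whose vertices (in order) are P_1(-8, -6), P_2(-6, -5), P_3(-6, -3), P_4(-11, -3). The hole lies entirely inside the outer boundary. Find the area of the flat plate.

679.5

Outer boundary:
Σ = (690) + (-13) + (-23) + (-94) + (818) = 1378
Area = |Σ|/2 = 689.
Hole:
Apply the surveyor's formula: 2A = Σ (x_i·y_{i+1} − x_{i+1}·y_i), indices taken mod 4.
Σ = (4) + (-12) + (-15) + (42) = 19
Area = |Σ|/2 = 9.5.
Net area = 689 − 9.5 = 679.5.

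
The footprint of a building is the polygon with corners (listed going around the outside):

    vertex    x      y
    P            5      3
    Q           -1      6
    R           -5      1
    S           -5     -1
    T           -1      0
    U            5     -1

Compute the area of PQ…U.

Apply the shoelace formula: 2A = Σ (x_i·y_{i+1} − x_{i+1}·y_i), indices taken mod 6.
Cross-terms: 33, 29, 10, -1, 1, 20  ⇒  Σ = 92
Area = |Σ|/2 = 46.

46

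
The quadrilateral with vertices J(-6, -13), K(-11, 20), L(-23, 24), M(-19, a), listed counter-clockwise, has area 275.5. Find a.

5

The doubled signed area Σ (x_i y_{i+1} − x_{i+1} y_i) is linear in a.
With a=0 it equals 636; the coefficient of a is -17 (from the two edges through M).
So -17·a + 636 = 2·275.5 = 551 ⇒ a = 5.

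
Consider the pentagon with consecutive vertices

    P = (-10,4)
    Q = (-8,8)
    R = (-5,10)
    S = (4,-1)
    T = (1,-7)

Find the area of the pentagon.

Apply Gauss's area formula: 2A = Σ (x_i·y_{i+1} − x_{i+1}·y_i), indices taken mod 5.
Σ = (-48) + (-40) + (-35) + (-27) + (-66) = -216
Area = |Σ|/2 = 108.

108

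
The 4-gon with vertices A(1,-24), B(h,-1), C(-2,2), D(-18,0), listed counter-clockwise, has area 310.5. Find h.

The doubled signed area Σ (x_i y_{i+1} − x_{i+1} y_i) is linear in h.
With h=0 it equals 465; the coefficient of h is 26 (from the two edges through B).
So 26·h + 465 = 2·310.5 = 621 ⇒ h = 6.

6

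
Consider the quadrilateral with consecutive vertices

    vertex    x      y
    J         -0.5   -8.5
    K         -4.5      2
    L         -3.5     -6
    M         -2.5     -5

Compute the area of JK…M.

J→K: (-0.5)(2) − (-4.5)(-8.5) = -39.25
K→L: (-4.5)(-6) − (-3.5)(2) = 34
L→M: (-3.5)(-5) − (-2.5)(-6) = 2.5
M→J: (-2.5)(-8.5) − (-0.5)(-5) = 18.75
Σ = 16
Area = |Σ|/2 = 8.

8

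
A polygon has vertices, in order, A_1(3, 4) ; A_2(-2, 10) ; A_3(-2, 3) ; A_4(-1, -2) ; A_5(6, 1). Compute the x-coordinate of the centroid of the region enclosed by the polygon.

Apply the surveyor's formula. First the cross-terms c_i = x_i·y_{i+1} − x_{i+1}·y_i:
  38, 14, 7, 11, 21  ⇒  2A = 91, A = 45.5.
Then Σ (x_i + x_{i+1})·c_i = 205, so x̄ = 205 / (6·45.5) = 205/273.

205/273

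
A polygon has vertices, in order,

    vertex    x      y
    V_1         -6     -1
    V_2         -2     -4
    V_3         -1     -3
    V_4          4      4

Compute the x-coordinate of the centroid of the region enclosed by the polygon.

Apply the surveyor's formula. First the cross-terms c_i = x_i·y_{i+1} − x_{i+1}·y_i:
  22, 2, 8, 20  ⇒  2A = 52, A = 26.
Then Σ (x_i + x_{i+1})·c_i = -198, so x̄ = -198 / (6·26) = -33/26.

-33/26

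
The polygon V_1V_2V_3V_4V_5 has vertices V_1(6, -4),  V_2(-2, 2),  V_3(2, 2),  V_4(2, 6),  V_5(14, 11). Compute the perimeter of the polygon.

|V_1V_2| = √((-8)² + (6)²) = √100 = 10
|V_2V_3| = √((4)² + (0)²) = √16 = 4
|V_3V_4| = √((0)² + (4)²) = √16 = 4
|V_4V_5| = √((12)² + (5)²) = √169 = 13
|V_5V_1| = √((-8)² + (-15)²) = √289 = 17
Perimeter = 10 + 4 + 4 + 13 + 17 = 48.

48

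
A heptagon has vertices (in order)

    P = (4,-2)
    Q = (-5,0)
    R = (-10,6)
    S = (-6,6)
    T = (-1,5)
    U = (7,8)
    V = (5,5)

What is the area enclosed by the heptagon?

P→Q: (4)(0) − (-5)(-2) = -10
Q→R: (-5)(6) − (-10)(0) = -30
R→S: (-10)(6) − (-6)(6) = -24
S→T: (-6)(5) − (-1)(6) = -24
T→U: (-1)(8) − (7)(5) = -43
U→V: (7)(5) − (5)(8) = -5
V→P: (5)(-2) − (4)(5) = -30
Σ = -166
Area = |Σ|/2 = 83.

83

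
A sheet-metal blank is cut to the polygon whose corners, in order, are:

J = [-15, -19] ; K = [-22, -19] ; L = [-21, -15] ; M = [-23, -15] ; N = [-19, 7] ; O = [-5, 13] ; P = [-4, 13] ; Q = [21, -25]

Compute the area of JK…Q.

925

J→K: (-15)(-19) − (-22)(-19) = -133
K→L: (-22)(-15) − (-21)(-19) = -69
L→M: (-21)(-15) − (-23)(-15) = -30
M→N: (-23)(7) − (-19)(-15) = -446
N→O: (-19)(13) − (-5)(7) = -212
O→P: (-5)(13) − (-4)(13) = -13
P→Q: (-4)(-25) − (21)(13) = -173
Q→J: (21)(-19) − (-15)(-25) = -774
Σ = -1850
Area = |Σ|/2 = 925.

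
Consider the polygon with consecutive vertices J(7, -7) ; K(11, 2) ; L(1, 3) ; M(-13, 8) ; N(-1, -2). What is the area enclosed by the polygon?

112

Cross-terms: 91, 31, 47, 34, 21  ⇒  Σ = 224
Area = |Σ|/2 = 112.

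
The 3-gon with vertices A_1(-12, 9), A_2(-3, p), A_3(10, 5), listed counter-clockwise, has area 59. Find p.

The doubled signed area Σ (x_i y_{i+1} − x_{i+1} y_i) is linear in p.
With p=0 it equals 162; the coefficient of p is -22 (from the two edges through A_2).
So -22·p + 162 = 2·59 = 118 ⇒ p = 2.

2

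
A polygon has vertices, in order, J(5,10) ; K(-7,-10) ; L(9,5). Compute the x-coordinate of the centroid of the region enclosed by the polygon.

Apply the shoelace formula. First the cross-terms c_i = x_i·y_{i+1} − x_{i+1}·y_i:
  20, 55, 65  ⇒  2A = 140, A = 70.
Then Σ (x_i + x_{i+1})·c_i = 980, so x̄ = 980 / (6·70) = 7/3.

7/3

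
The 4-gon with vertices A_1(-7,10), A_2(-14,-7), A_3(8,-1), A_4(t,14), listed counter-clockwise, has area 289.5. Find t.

10

Write out the shoelace sum; only the two edges meeting at A_4 involve t:
2·Area = [(8·14 − t·(-1)) + (t·10 − (-7)·14)] + 259
       = 11·t + 469 = 579
⇒ t = 10.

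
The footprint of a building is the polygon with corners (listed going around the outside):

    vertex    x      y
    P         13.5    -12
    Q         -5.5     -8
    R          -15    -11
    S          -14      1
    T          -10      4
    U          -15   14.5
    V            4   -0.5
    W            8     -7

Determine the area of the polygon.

Apply the surveyor's formula: 2A = Σ (x_i·y_{i+1} − x_{i+1}·y_i), indices taken mod 8.
P→Q: (13.5)(-8) − (-5.5)(-12) = -174
Q→R: (-5.5)(-11) − (-15)(-8) = -59.5
R→S: (-15)(1) − (-14)(-11) = -169
S→T: (-14)(4) − (-10)(1) = -46
T→U: (-10)(14.5) − (-15)(4) = -85
U→V: (-15)(-0.5) − (4)(14.5) = -50.5
V→W: (4)(-7) − (8)(-0.5) = -24
W→P: (8)(-12) − (13.5)(-7) = -1.5
Σ = -609.5
Area = |Σ|/2 = 304.75.

304.75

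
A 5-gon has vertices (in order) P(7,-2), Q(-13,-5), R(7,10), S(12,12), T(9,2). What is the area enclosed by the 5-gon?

Apply Gauss's area formula: 2A = Σ (x_i·y_{i+1} − x_{i+1}·y_i), indices taken mod 5.
Σ = (-61) + (-95) + (-36) + (-84) + (-32) = -308
Area = |Σ|/2 = 154.

154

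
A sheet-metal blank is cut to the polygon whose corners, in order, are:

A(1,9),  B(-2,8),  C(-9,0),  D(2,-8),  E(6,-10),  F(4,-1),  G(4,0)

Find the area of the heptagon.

Apply the shoelace (surveyor's) formula: 2A = Σ (x_i·y_{i+1} − x_{i+1}·y_i), indices taken mod 7.
Σ = (26) + (72) + (72) + (28) + (34) + (4) + (36) = 272
Area = |Σ|/2 = 136.

136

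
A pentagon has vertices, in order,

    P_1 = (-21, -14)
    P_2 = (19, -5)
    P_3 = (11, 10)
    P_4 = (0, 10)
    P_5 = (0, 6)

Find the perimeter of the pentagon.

|P_1P_2| = √((40)² + (9)²) = √1681 = 41
|P_2P_3| = √((-8)² + (15)²) = √289 = 17
|P_3P_4| = √((-11)² + (0)²) = √121 = 11
|P_4P_5| = √((0)² + (-4)²) = √16 = 4
|P_5P_1| = √((-21)² + (-20)²) = √841 = 29
Perimeter = 41 + 17 + 11 + 4 + 29 = 102.

102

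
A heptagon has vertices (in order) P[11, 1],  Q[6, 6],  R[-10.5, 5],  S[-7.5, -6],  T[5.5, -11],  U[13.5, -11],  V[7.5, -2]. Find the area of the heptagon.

271

Σ = (60) + (93) + (100.5) + (115.5) + (88) + (55.5) + (29.5) = 542
Area = |Σ|/2 = 271.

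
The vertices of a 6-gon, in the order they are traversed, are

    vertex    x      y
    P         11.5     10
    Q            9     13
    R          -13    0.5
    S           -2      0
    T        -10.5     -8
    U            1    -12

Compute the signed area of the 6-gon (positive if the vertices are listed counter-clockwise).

Apply Gauss's area formula: 2A = Σ (x_i·y_{i+1} − x_{i+1}·y_i), indices taken mod 6.
Σ = (59.5) + (173.5) + (1) + (16) + (134) + (148) = 532
Signed area = Σ/2 = 266 (positive ⇒ counter-clockwise traversal).

266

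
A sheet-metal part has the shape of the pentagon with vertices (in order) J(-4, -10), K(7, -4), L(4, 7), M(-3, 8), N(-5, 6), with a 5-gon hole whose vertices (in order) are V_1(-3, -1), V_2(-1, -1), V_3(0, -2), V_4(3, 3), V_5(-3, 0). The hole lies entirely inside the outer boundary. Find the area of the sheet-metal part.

139

Outer boundary:
Cross-terms: 86, 65, 53, 22, 74  ⇒  Σ = 300
Area = |Σ|/2 = 150.
Hole:
Apply the shoelace (surveyor's) formula: 2A = Σ (x_i·y_{i+1} − x_{i+1}·y_i), indices taken mod 5.
Σ = (2) + (2) + (6) + (9) + (3) = 22
Area = |Σ|/2 = 11.
Net area = 150 − 11 = 139.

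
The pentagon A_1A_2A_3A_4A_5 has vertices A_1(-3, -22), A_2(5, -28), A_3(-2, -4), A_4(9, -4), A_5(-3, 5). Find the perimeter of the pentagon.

88

|A_1A_2| = √((8)² + (-6)²) = √100 = 10
|A_2A_3| = √((-7)² + (24)²) = √625 = 25
|A_3A_4| = √((11)² + (0)²) = √121 = 11
|A_4A_5| = √((-12)² + (9)²) = √225 = 15
|A_5A_1| = √((0)² + (-27)²) = √729 = 27
Perimeter = 10 + 25 + 11 + 15 + 27 = 88.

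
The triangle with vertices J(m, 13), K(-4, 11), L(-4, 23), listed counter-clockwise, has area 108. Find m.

Write out the shoelace sum; only the two edges meeting at J involve m:
2·Area = [((-4)·13 − m·23) + (m·11 − (-4)·13)] + -48
       = -12·m + -48 = 216
⇒ m = -22.

-22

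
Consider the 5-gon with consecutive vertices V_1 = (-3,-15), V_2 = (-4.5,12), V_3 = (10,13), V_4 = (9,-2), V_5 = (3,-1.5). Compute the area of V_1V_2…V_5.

V_1→V_2: (-3)(12) − (-4.5)(-15) = -103.5
V_2→V_3: (-4.5)(13) − (10)(12) = -178.5
V_3→V_4: (10)(-2) − (9)(13) = -137
V_4→V_5: (9)(-1.5) − (3)(-2) = -7.5
V_5→V_1: (3)(-15) − (-3)(-1.5) = -49.5
Σ = -476
Area = |Σ|/2 = 238.

238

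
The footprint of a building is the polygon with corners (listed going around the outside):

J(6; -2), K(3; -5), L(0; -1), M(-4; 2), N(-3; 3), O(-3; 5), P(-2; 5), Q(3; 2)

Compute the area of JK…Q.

Apply the surveyor's formula: 2A = Σ (x_i·y_{i+1} − x_{i+1}·y_i), indices taken mod 8.
Cross-terms: -24, -3, -4, -6, -6, -5, -19, -18  ⇒  Σ = -85
Area = |Σ|/2 = 42.5.

42.5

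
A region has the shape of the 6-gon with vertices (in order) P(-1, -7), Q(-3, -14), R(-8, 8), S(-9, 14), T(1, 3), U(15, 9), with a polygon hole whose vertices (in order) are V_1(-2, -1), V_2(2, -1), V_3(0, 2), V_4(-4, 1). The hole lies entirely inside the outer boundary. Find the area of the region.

167

Outer boundary:
P→Q: (-1)(-14) − (-3)(-7) = -7
Q→R: (-3)(8) − (-8)(-14) = -136
R→S: (-8)(14) − (-9)(8) = -40
S→T: (-9)(3) − (1)(14) = -41
T→U: (1)(9) − (15)(3) = -36
U→P: (15)(-7) − (-1)(9) = -96
Σ = -356
Area = |Σ|/2 = 178.
Hole:
Σ = (4) + (4) + (8) + (6) = 22
Area = |Σ|/2 = 11.
Net area = 178 − 11 = 167.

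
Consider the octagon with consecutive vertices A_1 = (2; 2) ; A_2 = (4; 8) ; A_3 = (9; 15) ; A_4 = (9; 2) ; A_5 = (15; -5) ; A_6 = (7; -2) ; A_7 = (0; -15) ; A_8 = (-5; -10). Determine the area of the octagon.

Apply the shoelace (surveyor's) formula: 2A = Σ (x_i·y_{i+1} − x_{i+1}·y_i), indices taken mod 8.
Σ = (8) + (-12) + (-117) + (-75) + (5) + (-105) + (-75) + (10) = -361
Area = |Σ|/2 = 180.5.

180.5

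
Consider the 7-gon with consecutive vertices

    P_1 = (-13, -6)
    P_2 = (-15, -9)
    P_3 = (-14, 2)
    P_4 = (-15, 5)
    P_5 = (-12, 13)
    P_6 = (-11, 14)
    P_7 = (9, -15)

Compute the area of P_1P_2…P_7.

269.5

Apply the shoelace (surveyor's) formula: 2A = Σ (x_i·y_{i+1} − x_{i+1}·y_i), indices taken mod 7.
Σ = (27) + (-156) + (-40) + (-135) + (-25) + (39) + (-249) = -539
Area = |Σ|/2 = 269.5.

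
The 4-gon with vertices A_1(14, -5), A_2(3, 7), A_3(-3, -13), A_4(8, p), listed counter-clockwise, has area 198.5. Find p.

The doubled signed area Σ (x_i y_{i+1} − x_{i+1} y_i) is linear in p.
With p=0 it equals 159; the coefficient of p is -17 (from the two edges through A_4).
So -17·p + 159 = 2·198.5 = 397 ⇒ p = -14.

-14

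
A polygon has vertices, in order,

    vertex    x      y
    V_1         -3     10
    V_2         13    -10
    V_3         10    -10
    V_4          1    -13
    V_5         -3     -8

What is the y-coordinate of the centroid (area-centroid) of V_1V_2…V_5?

Apply the shoelace formula. First the cross-terms c_i = x_i·y_{i+1} − x_{i+1}·y_i:
  -100, -30, -120, -47, -54  ⇒  2A = -351, A = -175.5.
Then Σ (y_i + y_{i+1})·c_i = 4239, so ȳ = 4239 / (6·(-175.5)) = -157/39.

-157/39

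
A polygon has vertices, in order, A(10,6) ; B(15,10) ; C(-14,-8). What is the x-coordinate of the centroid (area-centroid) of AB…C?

11/3

Apply the surveyor's formula. First the cross-terms c_i = x_i·y_{i+1} − x_{i+1}·y_i:
  10, 20, -4  ⇒  2A = 26, A = 13.
Then Σ (x_i + x_{i+1})·c_i = 286, so x̄ = 286 / (6·13) = 11/3.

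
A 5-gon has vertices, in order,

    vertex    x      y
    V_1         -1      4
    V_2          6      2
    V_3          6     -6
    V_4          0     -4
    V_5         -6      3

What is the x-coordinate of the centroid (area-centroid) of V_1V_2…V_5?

43/33

Apply Gauss's area formula. First the cross-terms c_i = x_i·y_{i+1} − x_{i+1}·y_i:
  -26, -48, -24, -24, -21  ⇒  2A = -143, A = -71.5.
Then Σ (x_i + x_{i+1})·c_i = -559, so x̄ = -559 / (6·(-71.5)) = 43/33.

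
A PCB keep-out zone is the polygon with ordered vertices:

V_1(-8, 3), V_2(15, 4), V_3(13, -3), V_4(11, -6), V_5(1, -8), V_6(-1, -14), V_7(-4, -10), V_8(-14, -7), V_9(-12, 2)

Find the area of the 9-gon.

Σ = (-77) + (-97) + (-45) + (-82) + (-22) + (-46) + (-112) + (-112) + (-20) = -613
Area = |Σ|/2 = 306.5.

306.5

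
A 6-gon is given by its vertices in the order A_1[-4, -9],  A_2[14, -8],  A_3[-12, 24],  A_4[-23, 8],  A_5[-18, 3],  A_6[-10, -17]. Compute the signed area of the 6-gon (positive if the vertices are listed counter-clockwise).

Apply Gauss's area formula: 2A = Σ (x_i·y_{i+1} − x_{i+1}·y_i), indices taken mod 6.
Σ = (158) + (240) + (456) + (75) + (336) + (22) = 1287
Signed area = Σ/2 = 643.5 (positive ⇒ counter-clockwise traversal).

643.5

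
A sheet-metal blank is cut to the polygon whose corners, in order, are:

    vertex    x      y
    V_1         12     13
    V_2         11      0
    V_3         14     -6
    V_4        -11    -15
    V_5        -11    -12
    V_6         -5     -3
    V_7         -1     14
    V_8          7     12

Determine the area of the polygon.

390.5

Σ = (-143) + (-66) + (-276) + (-33) + (-27) + (-73) + (-110) + (-53) = -781
Area = |Σ|/2 = 390.5.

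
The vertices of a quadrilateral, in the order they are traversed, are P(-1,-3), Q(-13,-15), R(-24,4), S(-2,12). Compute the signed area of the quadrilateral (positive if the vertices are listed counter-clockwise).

Apply Gauss's area formula: 2A = Σ (x_i·y_{i+1} − x_{i+1}·y_i), indices taken mod 4.
Cross-terms: -24, -412, -280, 18  ⇒  Σ = -698
Signed area = Σ/2 = -349 (negative ⇒ clockwise traversal).

-349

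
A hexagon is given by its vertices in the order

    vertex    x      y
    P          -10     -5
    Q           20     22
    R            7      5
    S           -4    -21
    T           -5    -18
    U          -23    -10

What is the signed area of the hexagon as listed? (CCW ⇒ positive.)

-341.5

Apply the shoelace (surveyor's) formula: 2A = Σ (x_i·y_{i+1} − x_{i+1}·y_i), indices taken mod 6.
Σ = (-120) + (-54) + (-127) + (-33) + (-364) + (15) = -683
Signed area = Σ/2 = -341.5 (negative ⇒ clockwise traversal).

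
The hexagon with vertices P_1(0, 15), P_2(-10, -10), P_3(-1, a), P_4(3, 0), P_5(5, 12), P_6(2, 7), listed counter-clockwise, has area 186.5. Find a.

-12

The doubled signed area Σ (x_i y_{i+1} − x_{i+1} y_i) is linear in a.
With a=0 it equals 217; the coefficient of a is -13 (from the two edges through P_3).
So -13·a + 217 = 2·186.5 = 373 ⇒ a = -12.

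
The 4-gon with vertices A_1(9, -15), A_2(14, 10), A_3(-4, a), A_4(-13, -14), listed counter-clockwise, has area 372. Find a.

1

The doubled signed area Σ (x_i y_{i+1} − x_{i+1} y_i) is linear in a.
With a=0 it equals 717; the coefficient of a is 27 (from the two edges through A_3).
So 27·a + 717 = 2·372 = 744 ⇒ a = 1.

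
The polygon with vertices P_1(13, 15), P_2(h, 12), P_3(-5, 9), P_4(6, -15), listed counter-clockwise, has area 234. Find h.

9

The doubled signed area Σ (x_i y_{i+1} − x_{i+1} y_i) is linear in h.
With h=0 it equals 522; the coefficient of h is -6 (from the two edges through P_2).
So -6·h + 522 = 2·234 = 468 ⇒ h = 9.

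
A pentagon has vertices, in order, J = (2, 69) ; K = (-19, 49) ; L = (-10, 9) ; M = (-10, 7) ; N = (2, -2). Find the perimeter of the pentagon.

158

|JK| = √((-21)² + (-20)²) = √841 = 29
|KL| = √((9)² + (-40)²) = √1681 = 41
|LM| = √((0)² + (-2)²) = √4 = 2
|MN| = √((12)² + (-9)²) = √225 = 15
|NJ| = √((0)² + (71)²) = √5041 = 71
Perimeter = 29 + 41 + 2 + 15 + 71 = 158.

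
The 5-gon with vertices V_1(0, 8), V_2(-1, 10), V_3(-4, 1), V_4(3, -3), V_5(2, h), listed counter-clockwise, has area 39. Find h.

The doubled signed area Σ (x_i y_{i+1} − x_{i+1} y_i) is linear in h.
With h=0 it equals 78; the coefficient of h is 3 (from the two edges through V_5).
So 3·h + 78 = 2·39 = 78 ⇒ h = 0.

0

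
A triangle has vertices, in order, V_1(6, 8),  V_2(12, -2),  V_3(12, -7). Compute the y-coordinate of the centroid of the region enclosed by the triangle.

Apply Gauss's area formula. First the cross-terms c_i = x_i·y_{i+1} − x_{i+1}·y_i:
  -108, -60, 138  ⇒  2A = -30, A = -15.
Then Σ (y_i + y_{i+1})·c_i = 30, so ȳ = 30 / (6·(-15)) = -1/3.

-1/3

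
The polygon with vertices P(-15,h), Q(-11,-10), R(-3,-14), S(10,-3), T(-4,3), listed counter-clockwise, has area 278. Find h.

10

The doubled signed area Σ (x_i y_{i+1} − x_{i+1} y_i) is linear in h.
With h=0 it equals 486; the coefficient of h is 7 (from the two edges through P).
So 7·h + 486 = 2·278 = 556 ⇒ h = 10.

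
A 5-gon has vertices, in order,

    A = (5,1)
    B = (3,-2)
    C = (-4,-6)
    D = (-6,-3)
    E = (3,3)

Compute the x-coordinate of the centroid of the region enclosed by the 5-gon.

Apply the shoelace (surveyor's) formula. First the cross-terms c_i = x_i·y_{i+1} − x_{i+1}·y_i:
  -13, -26, -24, -9, -12  ⇒  2A = -84, A = -42.
Then Σ (x_i + x_{i+1})·c_i = 93, so x̄ = 93 / (6·(-42)) = -31/84.

-31/84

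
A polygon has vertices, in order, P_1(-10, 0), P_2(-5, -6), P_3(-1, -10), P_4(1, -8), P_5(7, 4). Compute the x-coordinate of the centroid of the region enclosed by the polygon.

-134/111

Apply the shoelace formula. First the cross-terms c_i = x_i·y_{i+1} − x_{i+1}·y_i:
  60, 44, 18, 60, 40  ⇒  2A = 222, A = 111.
Then Σ (x_i + x_{i+1})·c_i = -804, so x̄ = -804 / (6·111) = -134/111.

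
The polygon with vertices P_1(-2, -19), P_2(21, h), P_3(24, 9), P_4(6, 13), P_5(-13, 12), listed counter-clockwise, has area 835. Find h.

-12

Write out the shoelace sum; only the two edges meeting at P_2 involve h:
2·Area = [((-2)·h − 21·(-19)) + (21·9 − 24·h)] + 770
       = -26·h + 1358 = 1670
⇒ h = -12.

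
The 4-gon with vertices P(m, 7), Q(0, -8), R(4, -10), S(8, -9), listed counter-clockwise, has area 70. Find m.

Write out the shoelace sum; only the two edges meeting at P involve m:
2·Area = [(8·7 − m·(-9)) + (m·(-8) − 0·7)] + 76
       = 1·m + 132 = 140
⇒ m = 8.

8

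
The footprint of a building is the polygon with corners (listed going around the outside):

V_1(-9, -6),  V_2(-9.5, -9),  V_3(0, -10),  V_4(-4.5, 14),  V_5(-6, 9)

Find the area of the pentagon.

117.25

Σ = (24) + (95) + (-45) + (43.5) + (117) = 234.5
Area = |Σ|/2 = 117.25.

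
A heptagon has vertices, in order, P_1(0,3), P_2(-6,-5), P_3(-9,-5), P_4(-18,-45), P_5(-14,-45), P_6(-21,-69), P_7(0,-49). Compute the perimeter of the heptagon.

|P_1P_2| = √((-6)² + (-8)²) = √100 = 10
|P_2P_3| = √((-3)² + (0)²) = √9 = 3
|P_3P_4| = √((-9)² + (-40)²) = √1681 = 41
|P_4P_5| = √((4)² + (0)²) = √16 = 4
|P_5P_6| = √((-7)² + (-24)²) = √625 = 25
|P_6P_7| = √((21)² + (20)²) = √841 = 29
|P_7P_1| = √((0)² + (52)²) = √2704 = 52
Perimeter = 10 + 3 + 41 + 4 + 25 + 29 + 52 = 164.

164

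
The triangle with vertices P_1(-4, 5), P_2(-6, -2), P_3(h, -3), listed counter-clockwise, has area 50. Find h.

8

Write out the shoelace sum; only the two edges meeting at P_3 involve h:
2·Area = [((-6)·(-3) − h·(-2)) + (h·5 − (-4)·(-3))] + 38
       = 7·h + 44 = 100
⇒ h = 8.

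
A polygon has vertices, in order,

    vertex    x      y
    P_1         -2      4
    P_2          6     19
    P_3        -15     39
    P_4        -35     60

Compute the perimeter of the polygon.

|P_1P_2| = √((8)² + (15)²) = √289 = 17
|P_2P_3| = √((-21)² + (20)²) = √841 = 29
|P_3P_4| = √((-20)² + (21)²) = √841 = 29
|P_4P_1| = √((33)² + (-56)²) = √4225 = 65
Perimeter = 17 + 29 + 29 + 65 = 140.

140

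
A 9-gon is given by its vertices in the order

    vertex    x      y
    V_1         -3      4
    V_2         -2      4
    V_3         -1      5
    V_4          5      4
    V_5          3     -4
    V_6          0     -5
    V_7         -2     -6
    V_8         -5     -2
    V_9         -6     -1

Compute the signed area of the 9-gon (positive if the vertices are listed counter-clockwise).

Apply the shoelace (surveyor's) formula: 2A = Σ (x_i·y_{i+1} − x_{i+1}·y_i), indices taken mod 9.
Σ = (-4) + (-6) + (-29) + (-32) + (-15) + (-10) + (-26) + (-7) + (-27) = -156
Signed area = Σ/2 = -78 (negative ⇒ clockwise traversal).

-78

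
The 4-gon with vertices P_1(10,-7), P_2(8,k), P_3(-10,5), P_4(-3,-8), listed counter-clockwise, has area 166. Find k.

2

Write out the shoelace sum; only the two edges meeting at P_2 involve k:
2·Area = [(10·k − 8·(-7)) + (8·5 − (-10)·k)] + 196
       = 20·k + 292 = 332
⇒ k = 2.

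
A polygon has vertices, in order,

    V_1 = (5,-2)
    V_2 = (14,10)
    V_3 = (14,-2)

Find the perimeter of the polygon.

36

|V_1V_2| = √((9)² + (12)²) = √225 = 15
|V_2V_3| = √((0)² + (-12)²) = √144 = 12
|V_3V_1| = √((-9)² + (0)²) = √81 = 9
Perimeter = 15 + 12 + 9 = 36.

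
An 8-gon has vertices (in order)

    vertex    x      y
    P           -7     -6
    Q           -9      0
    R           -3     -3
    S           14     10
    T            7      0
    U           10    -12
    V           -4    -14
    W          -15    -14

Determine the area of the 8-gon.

Apply the shoelace formula: 2A = Σ (x_i·y_{i+1} − x_{i+1}·y_i), indices taken mod 8.
P→Q: (-7)(0) − (-9)(-6) = -54
Q→R: (-9)(-3) − (-3)(0) = 27
R→S: (-3)(10) − (14)(-3) = 12
S→T: (14)(0) − (7)(10) = -70
T→U: (7)(-12) − (10)(0) = -84
U→V: (10)(-14) − (-4)(-12) = -188
V→W: (-4)(-14) − (-15)(-14) = -154
W→P: (-15)(-6) − (-7)(-14) = -8
Σ = -519
Area = |Σ|/2 = 259.5.

259.5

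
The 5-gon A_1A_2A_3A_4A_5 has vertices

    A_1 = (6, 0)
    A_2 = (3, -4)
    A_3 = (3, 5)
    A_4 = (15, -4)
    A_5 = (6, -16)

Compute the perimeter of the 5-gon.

60

|A_1A_2| = √((-3)² + (-4)²) = √25 = 5
|A_2A_3| = √((0)² + (9)²) = √81 = 9
|A_3A_4| = √((12)² + (-9)²) = √225 = 15
|A_4A_5| = √((-9)² + (-12)²) = √225 = 15
|A_5A_1| = √((0)² + (16)²) = √256 = 16
Perimeter = 5 + 9 + 15 + 15 + 16 = 60.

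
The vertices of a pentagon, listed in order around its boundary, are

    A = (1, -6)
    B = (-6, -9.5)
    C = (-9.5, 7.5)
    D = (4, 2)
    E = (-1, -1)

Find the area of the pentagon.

112.375

Cross-terms: -45.5, -135.25, -49, -2, 7  ⇒  Σ = -224.75
Area = |Σ|/2 = 112.375.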